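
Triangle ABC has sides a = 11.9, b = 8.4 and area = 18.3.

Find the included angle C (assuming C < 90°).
Area = ½·a·b·sin(C)  ⇒  sin(C) = 2·Area/(a·b) = 2·18.3/(11.9·8.4) = 36.6/99.96 ≈ 0.366146
C = arcsin(0.366146) ≈ 21.4782° (taking the acute solution since C < 90°)

C = 21.48°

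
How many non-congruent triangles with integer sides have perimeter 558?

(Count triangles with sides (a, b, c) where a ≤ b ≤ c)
Let a ≤ b ≤ c with a + b + c = 558. The only binding inequality is a + b > c, i.e. 558 − c > c, so c < 558/2; and c ≥ 558/3 since c is the largest side.
So 186 ≤ c ≤ 278. For each c, b runs from ⌈(558 − c)/2⌉ up to c (then a = 558 − b − c satisfies 1 ≤ a ≤ b automatically), giving c − ⌈(558 − c)/2⌉ + 1 choices.
Summing over c: 1 + 2 + 4 + 5 + … + 137 + 139  (93 terms, c = 186, …, 278) = 6487
Check (closed form: nearest integer to p²/48 for even p, (p+3)²/48 for odd p): 558²/48 = 311364/48 ≈ 6486.75 → 6487

6487 triangles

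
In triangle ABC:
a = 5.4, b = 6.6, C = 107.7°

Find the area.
Two sides and the included angle (SAS): A = ½·a·b·sin(C) = ½·5.4·6.6·sin(107.7°)
sin(107.7°) ≈ 0.952661
A ≈ ½·35.64·0.952661 = 17.82·0.952661 ≈ 16.9764

Area = 16.98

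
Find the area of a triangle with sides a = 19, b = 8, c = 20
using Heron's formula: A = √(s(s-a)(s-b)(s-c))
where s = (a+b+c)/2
s = (19 + 8 + 20)/2 = 47/2 = 23.5
s − a = 4.5, s − b = 15.5, s − c = 3.5
s(s−a)(s−b)(s−c) = 23.5·4.5·15.5·3.5 = 5736.9375
Area = √5736.9375 ≈ 75.7426

s = 23.5, Area = 75.74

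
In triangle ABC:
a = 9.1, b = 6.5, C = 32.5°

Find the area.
Two sides and the included angle (SAS): A = ½·a·b·sin(C) = ½·9.1·6.5·sin(32.5°)
sin(32.5°) ≈ 0.5373
A ≈ ½·59.15·0.5373 = 29.575·0.5373 ≈ 15.8906

Area = 15.89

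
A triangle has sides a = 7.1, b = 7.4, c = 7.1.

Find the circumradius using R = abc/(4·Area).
First find the area with Heron's formula.
s = (7.1 + 7.4 + 7.1)/2 = 10.8
Area = √(s(s−a)(s−b)(s−c)) = √(10.8·3.7·3.4·3.7) ≈ √502.697 ≈ 22.4209
abc = 7.1·7.4·7.1 = 373.034
R = abc/(4·Area) ≈ 373.034/(4·22.4209) = 373.034/89.6836 ≈ 4.15944

R = 4.159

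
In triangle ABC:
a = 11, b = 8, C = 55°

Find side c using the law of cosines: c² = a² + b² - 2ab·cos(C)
c² = 11² + 8² − 2·11·8·cos(55°)
cos(55°) ≈ 0.573576
c² ≈ 121 + 64 − 176·(0.573576) ≈ 185 − 100.949 ≈ 84.0505
c ≈ √84.0505 ≈ 9.16791

c = 9.168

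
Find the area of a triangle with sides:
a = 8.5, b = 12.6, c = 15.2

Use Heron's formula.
s = (8.5 + 12.6 + 15.2)/2 = 36.3/2 = 18.15
s − a = 9.65, s − b = 5.55, s − c = 2.95
s(s−a)(s−b)(s−c) = 18.15·9.65·5.55·2.95 ≈ 2867.6
Area = √2867.6 ≈ 53.55

Area = 53.55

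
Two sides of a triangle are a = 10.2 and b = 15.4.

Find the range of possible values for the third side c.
Triangle inequality: |a − b| < c < a + b
|a − b| = |10.2 − 15.4| = 5.2
a + b = 10.2 + 15.4 = 25.6

5.2 < c < 25.6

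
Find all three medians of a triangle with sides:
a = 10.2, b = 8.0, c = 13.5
Median formula: m_a = ½√(2b² + 2c² − a²) (and cyclically). a² = 104.04, b² = 64, c² = 182.25.
m_a = ½√(2·64 + 2·182.25 − 104.04) = ½√388.46 ≈ ½·19.7094 ≈ 9.85469
m_b = ½√(2·104.04 + 2·182.25 − 64) = ½√508.58 ≈ ½·22.5517 ≈ 11.2759
m_c = ½√(2·104.04 + 2·64 − 182.25) = ½√153.83 ≈ ½·12.4028 ≈ 6.20141

m_a = 9.855, m_b = 11.28, m_c = 6.201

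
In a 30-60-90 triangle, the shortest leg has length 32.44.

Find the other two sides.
In a 30-60-90 triangle the sides are in ratio 1 : √3 : 2 (short leg : long leg : hypotenuse).
Long leg = 32.44·√3 ≈ 32.44·1.73205 ≈ 56.1877
Hypotenuse = 2·32.44 = 64.88

Long leg = 32.44√3 = 56.19, Hypotenuse = 64.88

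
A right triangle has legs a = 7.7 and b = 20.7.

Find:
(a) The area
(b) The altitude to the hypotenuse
(a) The legs are perpendicular, so Area = ½·a·b = ½·7.7·20.7 = ½·159.39 = 79.695
(b) Hypotenuse c = √(a² + b²) = √(59.29 + 428.49) = √487.78 ≈ 22.0857
    Area = ½·c·h_c  ⇒  h_c = 2·Area/c = 159.39/22.0857 ≈ 7.21687

Area = 79.695, h_c = 7.217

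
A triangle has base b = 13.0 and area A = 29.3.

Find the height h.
A = ½·b·h  ⇒  h = 2A/b = 2·29.3/13.0 = 58.6/13.0 ≈ 4.50769

h = 4.508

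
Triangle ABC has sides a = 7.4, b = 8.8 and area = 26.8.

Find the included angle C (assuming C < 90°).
Area = ½·a·b·sin(C)  ⇒  sin(C) = 2·Area/(a·b) = 2·26.8/(7.4·8.8) = 53.6/65.12 ≈ 0.823096
C = arcsin(0.823096) ≈ 55.3959° (taking the acute solution since C < 90°)

C = 55.4°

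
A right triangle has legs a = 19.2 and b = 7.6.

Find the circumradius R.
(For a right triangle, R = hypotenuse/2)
Hypotenuse c = √(a² + b²) = √(368.64 + 57.76) = √426.4 ≈ 20.6495
R = c/2 ≈ 20.6495/2 ≈ 10.3247

R = 10.32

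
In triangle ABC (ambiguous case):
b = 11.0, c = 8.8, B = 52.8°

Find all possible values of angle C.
b/sin(B) = c/sin(C)  ⇒  sin(C) = c·sin(B)/b = 8.8·sin(52.8°)/11.0
sin(52.8°) ≈ 0.79653
sin(C) ≈ 8.8·0.79653/11.0 ≈ 7.00946/11.0 ≈ 0.637224
Candidate 1: C₁ = arcsin(0.637224) ≈ 39.5851°  →  A = 180° − 52.8° − 39.5851° ≈ 87.6149° > 0, valid
Candidate 2: C₂ = 180° − C₁ ≈ 140.415°  →  A = 180° − 52.8° − 140.415° ≈ -13.2149° ≤ 0, not a valid triangle

C = 39.59° (one solution)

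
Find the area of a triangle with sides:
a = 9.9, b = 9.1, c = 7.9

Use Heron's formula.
s = (9.9 + 9.1 + 7.9)/2 = 26.9/2 = 13.45
s − a = 3.55, s − b = 4.35, s − c = 5.55
s(s−a)(s−b)(s−c) = 13.45·3.55·4.35·5.55 ≈ 1152.74
Area = √1152.74 ≈ 33.9521

Area = 33.95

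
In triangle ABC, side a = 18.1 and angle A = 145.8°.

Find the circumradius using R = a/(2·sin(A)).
R = a/(2·sin(A)) = 18.1/(2·sin(145.8°))
sin(145.8°) ≈ 0.562083
R ≈ 18.1/(2·0.562083) = 18.1/1.12417 ≈ 16.1008

R = 16.1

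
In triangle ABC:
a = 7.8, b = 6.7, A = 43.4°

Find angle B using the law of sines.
a/sin(A) = b/sin(B)  ⇒  sin(B) = b·sin(A)/a = 6.7·sin(43.4°)/7.8
sin(43.4°) ≈ 0.687088
sin(B) ≈ 6.7·0.687088/7.8 ≈ 4.60349/7.8 ≈ 0.590191
B = arcsin(0.590191) ≈ 36.1705°
(Since b ≤ a we need B ≤ A, so the obtuse alternative 180° − 36.1705° ≈ 143.829° is rejected.)

B = 36.17°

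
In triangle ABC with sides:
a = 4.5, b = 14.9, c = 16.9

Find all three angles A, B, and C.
Law of cosines for each angle (a² = 20.25, b² = 222.01, c² = 285.61):
cos(A) = (b² + c² − a²)/(2bc) = (222.01 + 285.61 − 20.25)/(2·14.9·16.9) = 487.37/503.62 ≈ 0.967734  ⇒  A ≈ 14.5944°
cos(B) = (a² + c² − b²)/(2ac) = (20.25 + 285.61 − 222.01)/(2·4.5·16.9) = 83.85/152.1 ≈ 0.551282  ⇒  B ≈ 56.545°
cos(C) = (a² + b² − c²)/(2ab) = (20.25 + 222.01 − 285.61)/(2·4.5·14.9) = -43.35/134.1 ≈ -0.323266  ⇒  C ≈ 108.861°
Check: A + B + C ≈ 180°

A = 14.59°, B = 56.54°, C = 108.9°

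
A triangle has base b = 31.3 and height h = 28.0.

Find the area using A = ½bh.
A = ½·b·h = ½·31.3·28.0 = ½·876.4 = 438.2

Area = 438.2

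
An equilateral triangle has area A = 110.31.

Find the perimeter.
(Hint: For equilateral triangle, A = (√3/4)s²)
A = (√3/4)s²  ⇒  s² = 4A/√3 = 4·110.31/√3 = 441.24/1.73205 ≈ 254.75
s ≈ √254.75 ≈ 15.9609
Perimeter = 3s ≈ 3·15.9609 ≈ 47.8827

Perimeter = 47.88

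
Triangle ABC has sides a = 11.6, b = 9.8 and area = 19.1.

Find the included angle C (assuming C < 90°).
Area = ½·a·b·sin(C)  ⇒  sin(C) = 2·Area/(a·b) = 2·19.1/(11.6·9.8) = 38.2/113.68 ≈ 0.336031
C = arcsin(0.336031) ≈ 19.6352° (taking the acute solution since C < 90°)

C = 19.64°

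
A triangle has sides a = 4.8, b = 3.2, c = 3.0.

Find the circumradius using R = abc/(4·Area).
First find the area with Heron's formula.
s = (4.8 + 3.2 + 3.0)/2 = 5.5
Area = √(s(s−a)(s−b)(s−c)) = √(5.5·0.7·2.3·2.5) ≈ √22.1375 ≈ 4.70505
abc = 4.8·3.2·3.0 = 46.08
R = abc/(4·Area) ≈ 46.08/(4·4.70505) = 46.08/18.8202 ≈ 2.44843

R = 2.448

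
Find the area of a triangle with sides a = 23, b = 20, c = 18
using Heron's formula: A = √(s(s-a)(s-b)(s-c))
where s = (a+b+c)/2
s = (23 + 20 + 18)/2 = 61/2 = 30.5
s − a = 7.5, s − b = 10.5, s − c = 12.5
s(s−a)(s−b)(s−c) = 30.5·7.5·10.5·12.5 = 30023.4375
Area = √30023.4375 ≈ 173.273

s = 30.5, Area = 173.3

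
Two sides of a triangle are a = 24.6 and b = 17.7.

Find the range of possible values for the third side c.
Triangle inequality: |a − b| < c < a + b
|a − b| = |24.6 − 17.7| = 6.9
a + b = 24.6 + 17.7 = 42.3

6.9 < c < 42.3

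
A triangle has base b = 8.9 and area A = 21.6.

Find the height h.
A = ½·b·h  ⇒  h = 2A/b = 2·21.6/8.9 = 43.2/8.9 ≈ 4.85393

h = 4.854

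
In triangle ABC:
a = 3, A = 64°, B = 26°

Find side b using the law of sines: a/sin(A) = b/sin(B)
a/sin(A) = b/sin(B)  ⇒  b = a·sin(B)/sin(A) = 3·sin(26°)/sin(64°)
sin(26°) ≈ 0.438371, sin(64°) ≈ 0.898794
b ≈ 3·0.438371/0.898794 ≈ 1.31511/0.898794 ≈ 1.4632

b = 1.463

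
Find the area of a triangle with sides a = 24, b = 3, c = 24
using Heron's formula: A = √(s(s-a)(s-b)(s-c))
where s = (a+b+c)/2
s = (24 + 3 + 24)/2 = 51/2 = 25.5
s − a = 1.5, s − b = 22.5, s − c = 1.5
s(s−a)(s−b)(s−c) = 25.5·1.5·22.5·1.5 = 1290.9375
Area = √1290.9375 ≈ 35.9296

s = 25.5, Area = 35.93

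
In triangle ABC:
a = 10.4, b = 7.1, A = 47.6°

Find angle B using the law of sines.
a/sin(A) = b/sin(B)  ⇒  sin(B) = b·sin(A)/a = 7.1·sin(47.6°)/10.4
sin(47.6°) ≈ 0.738455
sin(B) ≈ 7.1·0.738455/10.4 ≈ 5.24303/10.4 ≈ 0.504138
B = arcsin(0.504138) ≈ 30.2741°
(Since b ≤ a we need B ≤ A, so the obtuse alternative 180° − 30.2741° ≈ 149.726° is rejected.)

B = 30.27°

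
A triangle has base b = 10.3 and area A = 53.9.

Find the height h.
A = ½·b·h  ⇒  h = 2A/b = 2·53.9/10.3 = 107.8/10.3 ≈ 10.466

h = 10.47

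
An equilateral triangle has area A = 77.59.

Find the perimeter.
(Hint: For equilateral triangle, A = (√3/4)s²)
A = (√3/4)s²  ⇒  s² = 4A/√3 = 4·77.59/√3 = 310.36/1.73205 ≈ 179.186
s ≈ √179.186 ≈ 13.3861
Perimeter = 3s ≈ 3·13.3861 ≈ 40.1582

Perimeter = 40.16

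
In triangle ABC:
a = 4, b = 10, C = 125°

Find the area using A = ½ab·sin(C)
A = ½·a·b·sin(C) = ½·4·10·sin(125°)
sin(125°) ≈ 0.819152
A ≈ ½·40·0.819152 = 20·0.819152 ≈ 16.383

Area = 16.38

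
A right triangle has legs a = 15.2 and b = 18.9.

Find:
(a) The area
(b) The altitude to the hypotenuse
(a) The legs are perpendicular, so Area = ½·a·b = ½·15.2·18.9 = ½·287.28 = 143.64
(b) Hypotenuse c = √(a² + b²) = √(231.04 + 357.21) = √588.25 ≈ 24.2539
    Area = ½·c·h_c  ⇒  h_c = 2·Area/c = 287.28/24.2539 ≈ 11.8447

Area = 143.64, h_c = 11.84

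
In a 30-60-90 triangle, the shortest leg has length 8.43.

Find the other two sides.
In a 30-60-90 triangle the sides are in ratio 1 : √3 : 2 (short leg : long leg : hypotenuse).
Long leg = 8.43·√3 ≈ 8.43·1.73205 ≈ 14.6012
Hypotenuse = 2·8.43 = 16.86

Long leg = 8.43√3 = 14.6, Hypotenuse = 16.86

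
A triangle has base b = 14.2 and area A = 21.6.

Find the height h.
A = ½·b·h  ⇒  h = 2A/b = 2·21.6/14.2 = 43.2/14.2 ≈ 3.04225

h = 3.042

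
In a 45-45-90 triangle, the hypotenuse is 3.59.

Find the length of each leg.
In a 45-45-90 triangle hypotenuse = leg·√2, so leg = hypotenuse/√2.
Leg = 3.59/√2 ≈ 3.59/1.41421 ≈ 2.53851

Each leg = 2.539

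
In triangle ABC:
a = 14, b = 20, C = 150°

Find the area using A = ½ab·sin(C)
A = ½·a·b·sin(C) = ½·14·20·sin(150°)
sin(150°) ≈ 0.5
A ≈ ½·280·0.5 = 140·0.5 ≈ 70

Area = 70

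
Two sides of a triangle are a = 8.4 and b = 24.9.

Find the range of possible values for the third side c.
Triangle inequality: |a − b| < c < a + b
|a − b| = |8.4 − 24.9| = 16.5
a + b = 8.4 + 24.9 = 33.3

16.5 < c < 33.3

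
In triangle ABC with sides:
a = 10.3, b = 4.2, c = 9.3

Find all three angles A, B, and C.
Law of cosines for each angle (a² = 106.09, b² = 17.64, c² = 86.49):
cos(A) = (b² + c² − a²)/(2bc) = (17.64 + 86.49 − 106.09)/(2·4.2·9.3) = -1.96/78.12 ≈ -0.0250896  ⇒  A ≈ 91.4377°
cos(B) = (a² + c² − b²)/(2ac) = (106.09 + 86.49 − 17.64)/(2·10.3·9.3) = 174.94/191.58 ≈ 0.913143  ⇒  B ≈ 24.0566°
cos(C) = (a² + b² − c²)/(2ab) = (106.09 + 17.64 − 86.49)/(2·10.3·4.2) = 37.24/86.52 ≈ 0.430421  ⇒  C ≈ 64.5057°
Check: A + B + C ≈ 180°

A = 91.44°, B = 24.06°, C = 64.51°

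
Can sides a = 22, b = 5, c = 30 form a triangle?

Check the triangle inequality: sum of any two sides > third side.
a + b vs c: 22 + 5 = 27 ≤ 30  ✗
a + c vs b: 22 + 30 = 52 > 5  ✓
b + c vs a: 5 + 30 = 35 > 22  ✓

No: 22 + 5 = 27 is not > 30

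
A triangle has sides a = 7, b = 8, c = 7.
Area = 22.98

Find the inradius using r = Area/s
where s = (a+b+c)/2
s = (7 + 8 + 7)/2 = 22/2 = 11
r = Area/s = 22.98/11 ≈ 2.08909

r = 2.089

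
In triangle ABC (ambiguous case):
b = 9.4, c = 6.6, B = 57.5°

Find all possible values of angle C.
b/sin(B) = c/sin(C)  ⇒  sin(C) = c·sin(B)/b = 6.6·sin(57.5°)/9.4
sin(57.5°) ≈ 0.843391
sin(C) ≈ 6.6·0.843391/9.4 ≈ 5.56638/9.4 ≈ 0.592168
Candidate 1: C₁ = arcsin(0.592168) ≈ 36.311°  →  A = 180° − 57.5° − 36.311° ≈ 86.189° > 0, valid
Candidate 2: C₂ = 180° − C₁ ≈ 143.689°  →  A = 180° − 57.5° − 143.689° ≈ -21.189° ≤ 0, not a valid triangle

C = 36.31° (one solution)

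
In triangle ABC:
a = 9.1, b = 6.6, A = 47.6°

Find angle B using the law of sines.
a/sin(A) = b/sin(B)  ⇒  sin(B) = b·sin(A)/a = 6.6·sin(47.6°)/9.1
sin(47.6°) ≈ 0.738455
sin(B) ≈ 6.6·0.738455/9.1 ≈ 4.87381/9.1 ≈ 0.535583
B = arcsin(0.535583) ≈ 32.3835°
(Since b ≤ a we need B ≤ A, so the obtuse alternative 180° − 32.3835° ≈ 147.617° is rejected.)

B = 32.38°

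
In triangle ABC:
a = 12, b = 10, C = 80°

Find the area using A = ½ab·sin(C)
A = ½·a·b·sin(C) = ½·12·10·sin(80°)
sin(80°) ≈ 0.984808
A ≈ ½·120·0.984808 = 60·0.984808 ≈ 59.0885

Area = 59.09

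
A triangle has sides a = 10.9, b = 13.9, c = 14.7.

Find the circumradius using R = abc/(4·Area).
First find the area with Heron's formula.
s = (10.9 + 13.9 + 14.7)/2 = 19.75
Area = √(s(s−a)(s−b)(s−c)) = √(19.75·8.85·5.85·5.05) ≈ √5163.66 ≈ 71.8586
abc = 10.9·13.9·14.7 = 2227.197
R = abc/(4·Area) ≈ 2227.197/(4·71.8586) = 2227.197/287.434 ≈ 7.74854

R = 7.749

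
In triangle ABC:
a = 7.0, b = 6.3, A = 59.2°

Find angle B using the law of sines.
a/sin(A) = b/sin(B)  ⇒  sin(B) = b·sin(A)/a = 6.3·sin(59.2°)/7.0
sin(59.2°) ≈ 0.85896
sin(B) ≈ 6.3·0.85896/7.0 ≈ 5.41145/7.0 ≈ 0.773064
B = arcsin(0.773064) ≈ 50.6298°
(Since b ≤ a we need B ≤ A, so the obtuse alternative 180° − 50.6298° ≈ 129.37° is rejected.)

B = 50.63°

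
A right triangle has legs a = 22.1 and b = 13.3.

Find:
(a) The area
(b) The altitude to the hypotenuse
(a) The legs are perpendicular, so Area = ½·a·b = ½·22.1·13.3 = ½·293.93 = 146.965
(b) Hypotenuse c = √(a² + b²) = √(488.41 + 176.89) = √665.3 ≈ 25.7934
    Area = ½·c·h_c  ⇒  h_c = 2·Area/c = 293.93/25.7934 ≈ 11.3955

Area = 146.965, h_c = 11.4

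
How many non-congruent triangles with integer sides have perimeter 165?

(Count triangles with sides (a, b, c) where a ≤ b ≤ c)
Let a ≤ b ≤ c with a + b + c = 165. The only binding inequality is a + b > c, i.e. 165 − c > c, so c < 165/2; and c ≥ 165/3 since c is the largest side.
So 55 ≤ c ≤ 82. For each c, b runs from ⌈(165 − c)/2⌉ up to c (then a = 165 − b − c satisfies 1 ≤ a ≤ b automatically), giving c − ⌈(165 − c)/2⌉ + 1 choices.
Summing over c: 1 + 2 + 4 + 5 + … + 40 + 41  (28 terms, c = 55, …, 82) = 588
Check (closed form: nearest integer to p²/48 for even p, (p+3)²/48 for odd p): (165+3)²/48 = 168²/48 = 28224/48 ≈ 588.00 → 588

588 triangles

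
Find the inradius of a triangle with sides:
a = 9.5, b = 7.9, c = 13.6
r = Area/s where s is the semi-perimeter.
s = (9.5 + 7.9 + 13.6)/2 = 31/2 = 15.5
Area = √(s(s−a)(s−b)(s−c)) = √(15.5·6·7.6·1.9) ≈ √1342.92 ≈ 36.6459
r ≈ 36.6459/15.5 ≈ 2.36425

r = 2.364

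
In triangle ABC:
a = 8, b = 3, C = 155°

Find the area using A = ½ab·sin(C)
A = ½·a·b·sin(C) = ½·8·3·sin(155°)
sin(155°) ≈ 0.422618
A ≈ ½·24·0.422618 = 12·0.422618 ≈ 5.07142

Area = 5.071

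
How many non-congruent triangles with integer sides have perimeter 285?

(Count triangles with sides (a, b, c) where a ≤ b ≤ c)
Let a ≤ b ≤ c with a + b + c = 285. The only binding inequality is a + b > c, i.e. 285 − c > c, so c < 285/2; and c ≥ 285/3 since c is the largest side.
So 95 ≤ c ≤ 142. For each c, b runs from ⌈(285 − c)/2⌉ up to c (then a = 285 − b − c satisfies 1 ≤ a ≤ b automatically), giving c − ⌈(285 − c)/2⌉ + 1 choices.
Summing over c: 1 + 2 + 4 + 5 + … + 70 + 71  (48 terms, c = 95, …, 142) = 1728
Check (closed form: nearest integer to p²/48 for even p, (p+3)²/48 for odd p): (285+3)²/48 = 288²/48 = 82944/48 ≈ 1728.00 → 1728

1728 triangles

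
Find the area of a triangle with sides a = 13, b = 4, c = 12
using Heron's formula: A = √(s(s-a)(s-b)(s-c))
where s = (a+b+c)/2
s = (13 + 4 + 12)/2 = 29/2 = 14.5
s − a = 1.5, s − b = 10.5, s − c = 2.5
s(s−a)(s−b)(s−c) = 14.5·1.5·10.5·2.5 = 570.9375
Area = √570.9375 ≈ 23.8943

s = 14.5, Area = 23.89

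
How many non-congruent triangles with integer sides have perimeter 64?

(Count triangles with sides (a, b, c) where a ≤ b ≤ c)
Let a ≤ b ≤ c with a + b + c = 64. The only binding inequality is a + b > c, i.e. 64 − c > c, so c < 64/2; and c ≥ 64/3 since c is the largest side.
So 22 ≤ c ≤ 31. For each c, b runs from ⌈(64 − c)/2⌉ up to c (then a = 64 − b − c satisfies 1 ≤ a ≤ b automatically), giving c − ⌈(64 − c)/2⌉ + 1 choices.
Summing over c: 2 + 3 + 5 + 6 + 8 + 9 + 11 + 12 + 14 + 15 = 85
Check (closed form: nearest integer to p²/48 for even p, (p+3)²/48 for odd p): 64²/48 = 4096/48 ≈ 85.33 → 85

85 triangles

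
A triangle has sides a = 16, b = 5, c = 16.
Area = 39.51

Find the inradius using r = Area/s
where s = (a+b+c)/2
s = (16 + 5 + 16)/2 = 37/2 = 18.5
r = Area/s = 39.51/18.5 ≈ 2.13568

r = 2.136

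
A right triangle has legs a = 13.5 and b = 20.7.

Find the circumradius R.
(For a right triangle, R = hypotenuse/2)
Hypotenuse c = √(a² + b²) = √(182.25 + 428.49) = √610.74 ≈ 24.7132
R = c/2 ≈ 24.7132/2 ≈ 12.3566

R = 12.36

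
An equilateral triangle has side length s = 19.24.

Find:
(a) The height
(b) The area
(a) The height splits the triangle into two 30-60-90 halves: h = s·√3/2 = 19.24·1.73205/2 ≈ 33.3247/2 ≈ 16.6623
(b) Area = (√3/4)·s² = (√3/4)·19.24² = (√3/4)·370.1776 ≈ 0.433013·370.1776 ≈ 160.292

Height = 16.66, Area = 160.3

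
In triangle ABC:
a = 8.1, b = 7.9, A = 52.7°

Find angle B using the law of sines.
a/sin(A) = b/sin(B)  ⇒  sin(B) = b·sin(A)/a = 7.9·sin(52.7°)/8.1
sin(52.7°) ≈ 0.795473
sin(B) ≈ 7.9·0.795473/8.1 ≈ 6.28424/8.1 ≈ 0.775832
B = arcsin(0.775832) ≈ 50.8805°
(Since b ≤ a we need B ≤ A, so the obtuse alternative 180° − 50.8805° ≈ 129.119° is rejected.)

B = 50.88°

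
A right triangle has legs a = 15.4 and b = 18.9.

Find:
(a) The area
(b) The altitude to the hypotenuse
(a) The legs are perpendicular, so Area = ½·a·b = ½·15.4·18.9 = ½·291.06 = 145.53
(b) Hypotenuse c = √(a² + b²) = √(237.16 + 357.21) = √594.37 ≈ 24.3797
    Area = ½·c·h_c  ⇒  h_c = 2·Area/c = 291.06/24.3797 ≈ 11.9386

Area = 145.53, h_c = 11.94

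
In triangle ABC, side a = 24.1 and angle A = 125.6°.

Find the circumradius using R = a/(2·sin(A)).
R = a/(2·sin(A)) = 24.1/(2·sin(125.6°))
sin(125.6°) ≈ 0.813101
R ≈ 24.1/(2·0.813101) = 24.1/1.6262 ≈ 14.8198

R = 14.82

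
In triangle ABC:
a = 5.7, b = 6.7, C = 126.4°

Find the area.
Two sides and the included angle (SAS): A = ½·a·b·sin(C) = ½·5.7·6.7·sin(126.4°)
sin(126.4°) ≈ 0.804894
A ≈ ½·38.19·0.804894 = 19.095·0.804894 ≈ 15.3694

Area = 15.37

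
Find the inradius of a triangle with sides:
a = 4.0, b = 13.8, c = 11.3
r = Area/s where s is the semi-perimeter.
s = (4.0 + 13.8 + 11.3)/2 = 29.1/2 = 14.55
Area = √(s(s−a)(s−b)(s−c)) = √(14.55·10.55·0.75·3.25) ≈ √374.162 ≈ 19.3433
r ≈ 19.3433/14.55 ≈ 1.32943

r = 1.329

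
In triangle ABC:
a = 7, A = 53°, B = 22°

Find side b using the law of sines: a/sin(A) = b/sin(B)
a/sin(A) = b/sin(B)  ⇒  b = a·sin(B)/sin(A) = 7·sin(22°)/sin(53°)
sin(22°) ≈ 0.374607, sin(53°) ≈ 0.798636
b ≈ 7·0.374607/0.798636 ≈ 2.62225/0.798636 ≈ 3.28341

b = 3.283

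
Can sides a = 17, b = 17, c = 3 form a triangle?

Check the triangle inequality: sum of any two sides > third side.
a + b vs c: 17 + 17 = 34 > 3  ✓
a + c vs b: 17 + 3 = 20 > 17  ✓
b + c vs a: 17 + 3 = 20 > 17  ✓

Yes, triangle inequality satisfied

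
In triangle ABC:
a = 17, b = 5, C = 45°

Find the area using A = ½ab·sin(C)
A = ½·a·b·sin(C) = ½·17·5·sin(45°)
sin(45°) ≈ 0.707107
A ≈ ½·85·0.707107 = 42.5·0.707107 ≈ 30.052

Area = 30.05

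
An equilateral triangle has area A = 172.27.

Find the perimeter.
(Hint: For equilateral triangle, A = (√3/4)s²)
A = (√3/4)s²  ⇒  s² = 4A/√3 = 4·172.27/√3 = 689.08/1.73205 ≈ 397.841
s ≈ √397.841 ≈ 19.9459
Perimeter = 3s ≈ 3·19.9459 ≈ 59.8378

Perimeter = 59.84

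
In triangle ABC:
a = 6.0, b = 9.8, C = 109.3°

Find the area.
Two sides and the included angle (SAS): A = ½·a·b·sin(C) = ½·6.0·9.8·sin(109.3°)
sin(109.3°) ≈ 0.943801
A ≈ ½·58.8·0.943801 = 29.4·0.943801 ≈ 27.7477

Area = 27.75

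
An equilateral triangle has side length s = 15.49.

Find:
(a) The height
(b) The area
(a) The height splits the triangle into two 30-60-90 halves: h = s·√3/2 = 15.49·1.73205/2 ≈ 26.8295/2 ≈ 13.4147
(b) Area = (√3/4)·s² = (√3/4)·15.49² = (√3/4)·239.9401 ≈ 0.433013·239.9401 ≈ 103.897

Height = 13.41, Area = 103.9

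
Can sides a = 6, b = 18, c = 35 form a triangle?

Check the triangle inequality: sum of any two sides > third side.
a + b vs c: 6 + 18 = 24 ≤ 35  ✗
a + c vs b: 6 + 35 = 41 > 18  ✓
b + c vs a: 18 + 35 = 53 > 6  ✓

No: 6 + 18 = 24 is not > 35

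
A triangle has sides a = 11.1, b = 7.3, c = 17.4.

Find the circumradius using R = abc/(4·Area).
First find the area with Heron's formula.
s = (11.1 + 7.3 + 17.4)/2 = 17.9
Area = √(s(s−a)(s−b)(s−c)) = √(17.9·6.8·10.6·0.5) ≈ √645.116 ≈ 25.3991
abc = 11.1·7.3·17.4 = 1409.922
R = abc/(4·Area) ≈ 1409.922/(4·25.3991) = 1409.922/101.597 ≈ 13.8777

R = 13.88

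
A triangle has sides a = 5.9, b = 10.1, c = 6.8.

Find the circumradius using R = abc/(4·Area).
First find the area with Heron's formula.
s = (5.9 + 10.1 + 6.8)/2 = 11.4
Area = √(s(s−a)(s−b)(s−c)) = √(11.4·5.5·1.3·4.6) ≈ √374.946 ≈ 19.3635
abc = 5.9·10.1·6.8 = 405.212
R = abc/(4·Area) ≈ 405.212/(4·19.3635) = 405.212/77.4541 ≈ 5.23164

R = 5.232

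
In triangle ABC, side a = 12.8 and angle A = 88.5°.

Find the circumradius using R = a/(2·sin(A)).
R = a/(2·sin(A)) = 12.8/(2·sin(88.5°))
sin(88.5°) ≈ 0.999657
R ≈ 12.8/(2·0.999657) = 12.8/1.99931 ≈ 6.40219

R = 6.402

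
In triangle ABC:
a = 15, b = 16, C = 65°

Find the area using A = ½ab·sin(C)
A = ½·a·b·sin(C) = ½·15·16·sin(65°)
sin(65°) ≈ 0.906308
A ≈ ½·240·0.906308 = 120·0.906308 ≈ 108.757

Area = 108.8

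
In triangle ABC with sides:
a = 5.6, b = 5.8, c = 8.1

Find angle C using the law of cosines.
c² = a² + b² − 2ab·cos(C)  ⇒  cos(C) = (a² + b² − c²)/(2ab)
cos(C) = (5.6² + 5.8² − 8.1²)/(2·5.6·5.8) = (31.36 + 33.64 − 65.61)/64.96 = -0.61/64.96 ≈ -0.00939039
C = arccos(-0.00939039) ≈ 90.538°

C = 90.54°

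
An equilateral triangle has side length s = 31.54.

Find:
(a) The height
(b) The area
(a) The height splits the triangle into two 30-60-90 halves: h = s·√3/2 = 31.54·1.73205/2 ≈ 54.6289/2 ≈ 27.3144
(b) Area = (√3/4)·s² = (√3/4)·31.54² = (√3/4)·994.7716 ≈ 0.433013·994.7716 ≈ 430.749

Height = 27.31, Area = 430.7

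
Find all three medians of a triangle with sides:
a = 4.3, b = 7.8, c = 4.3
Median formula: m_a = ½√(2b² + 2c² − a²) (and cyclically). a² = 18.49, b² = 60.84, c² = 18.49.
m_a = ½√(2·60.84 + 2·18.49 − 18.49) = ½√140.17 ≈ ½·11.8393 ≈ 5.91967
m_b = ½√(2·18.49 + 2·18.49 − 60.84) = ½√13.12 ≈ ½·3.62215 ≈ 1.81108
m_c = ½√(2·18.49 + 2·60.84 − 18.49) = ½√140.17 ≈ ½·11.8393 ≈ 5.91967

m_a = 5.92, m_b = 1.811, m_c = 5.92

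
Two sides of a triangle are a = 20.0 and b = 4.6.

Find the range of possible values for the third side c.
Triangle inequality: |a − b| < c < a + b
|a − b| = |20.0 − 4.6| = 15.4
a + b = 20.0 + 4.6 = 24.6

15.4 < c < 24.6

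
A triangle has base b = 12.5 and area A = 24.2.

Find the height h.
A = ½·b·h  ⇒  h = 2A/b = 2·24.2/12.5 = 48.4/12.5 ≈ 3.872

h = 3.872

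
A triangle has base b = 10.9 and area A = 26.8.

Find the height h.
A = ½·b·h  ⇒  h = 2A/b = 2·26.8/10.9 = 53.6/10.9 ≈ 4.91743

h = 4.917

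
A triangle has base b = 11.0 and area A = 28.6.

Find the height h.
A = ½·b·h  ⇒  h = 2A/b = 2·28.6/11.0 = 57.2/11.0 ≈ 5.2

h = 5.2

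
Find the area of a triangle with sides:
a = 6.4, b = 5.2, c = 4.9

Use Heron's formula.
s = (6.4 + 5.2 + 4.9)/2 = 16.5/2 = 8.25
s − a = 1.85, s − b = 3.05, s − c = 3.35
s(s−a)(s−b)(s−c) = 8.25·1.85·3.05·3.35 ≈ 155.945
Area = √155.945 ≈ 12.4878

Area = 12.49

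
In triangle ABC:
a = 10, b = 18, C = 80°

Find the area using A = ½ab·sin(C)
A = ½·a·b·sin(C) = ½·10·18·sin(80°)
sin(80°) ≈ 0.984808
A ≈ ½·180·0.984808 = 90·0.984808 ≈ 88.6327

Area = 88.63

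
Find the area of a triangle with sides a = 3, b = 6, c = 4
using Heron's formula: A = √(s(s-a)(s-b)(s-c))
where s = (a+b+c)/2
s = (3 + 6 + 4)/2 = 13/2 = 6.5
s − a = 3.5, s − b = 0.5, s − c = 2.5
s(s−a)(s−b)(s−c) = 6.5·3.5·0.5·2.5 = 28.4375
Area = √28.4375 ≈ 5.33268

s = 6.5, Area = 5.333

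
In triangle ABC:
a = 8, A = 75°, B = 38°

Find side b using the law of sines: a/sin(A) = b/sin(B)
a/sin(A) = b/sin(B)  ⇒  b = a·sin(B)/sin(A) = 8·sin(38°)/sin(75°)
sin(38°) ≈ 0.615661, sin(75°) ≈ 0.965926
b ≈ 8·0.615661/0.965926 ≈ 4.92529/0.965926 ≈ 5.09904

b = 5.099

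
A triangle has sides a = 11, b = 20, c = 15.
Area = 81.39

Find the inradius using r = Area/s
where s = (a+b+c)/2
s = (11 + 20 + 15)/2 = 46/2 = 23
r = Area/s = 81.39/23 ≈ 3.5387

r = 3.539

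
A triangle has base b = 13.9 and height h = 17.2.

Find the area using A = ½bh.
A = ½·b·h = ½·13.9·17.2 = ½·239.08 = 119.54

Area = 119.54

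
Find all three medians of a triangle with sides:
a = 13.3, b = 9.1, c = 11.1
Median formula: m_a = ½√(2b² + 2c² − a²) (and cyclically). a² = 176.89, b² = 82.81, c² = 123.21.
m_a = ½√(2·82.81 + 2·123.21 − 176.89) = ½√235.15 ≈ ½·15.3346 ≈ 7.6673
m_b = ½√(2·176.89 + 2·123.21 − 82.81) = ½√517.39 ≈ ½·22.7462 ≈ 11.3731
m_c = ½√(2·176.89 + 2·82.81 − 123.21) = ½√396.19 ≈ ½·19.9045 ≈ 9.95226

m_a = 7.667, m_b = 11.37, m_c = 9.952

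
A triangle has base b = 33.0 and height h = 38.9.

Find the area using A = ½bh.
A = ½·b·h = ½·33.0·38.9 = ½·1283.7 = 641.85

Area = 641.85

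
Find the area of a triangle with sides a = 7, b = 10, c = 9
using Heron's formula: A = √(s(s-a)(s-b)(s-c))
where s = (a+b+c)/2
s = (7 + 10 + 9)/2 = 26/2 = 13
s − a = 6, s − b = 3, s − c = 4
s(s−a)(s−b)(s−c) = 13·6·3·4 = 936
Area = √936 ≈ 30.5941

s = 13.0, Area = 30.59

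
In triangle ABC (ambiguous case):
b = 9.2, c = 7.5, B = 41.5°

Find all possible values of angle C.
b/sin(B) = c/sin(C)  ⇒  sin(C) = c·sin(B)/b = 7.5·sin(41.5°)/9.2
sin(41.5°) ≈ 0.66262
sin(C) ≈ 7.5·0.66262/9.2 ≈ 4.96965/9.2 ≈ 0.540179
Candidate 1: C₁ = arcsin(0.540179) ≈ 32.6959°  →  A = 180° − 41.5° − 32.6959° ≈ 105.804° > 0, valid
Candidate 2: C₂ = 180° − C₁ ≈ 147.304°  →  A = 180° − 41.5° − 147.304° ≈ -8.8041° ≤ 0, not a valid triangle

C = 32.7° (one solution)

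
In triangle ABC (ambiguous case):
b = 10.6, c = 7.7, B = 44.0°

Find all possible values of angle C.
b/sin(B) = c/sin(C)  ⇒  sin(C) = c·sin(B)/b = 7.7·sin(44.0°)/10.6
sin(44.0°) ≈ 0.694658
sin(C) ≈ 7.7·0.694658/10.6 ≈ 5.34887/10.6 ≈ 0.50461
Candidate 1: C₁ = arcsin(0.50461) ≈ 30.3055°  →  A = 180° − 44.0° − 30.3055° ≈ 105.695° > 0, valid
Candidate 2: C₂ = 180° − C₁ ≈ 149.695°  →  A = 180° − 44.0° − 149.695° ≈ -13.6945° ≤ 0, not a valid triangle

C = 30.31° (one solution)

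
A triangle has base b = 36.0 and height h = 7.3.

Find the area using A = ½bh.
A = ½·b·h = ½·36.0·7.3 = ½·262.8 = 131.4

Area = 131.4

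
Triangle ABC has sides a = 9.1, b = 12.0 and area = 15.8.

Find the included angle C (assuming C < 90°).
Area = ½·a·b·sin(C)  ⇒  sin(C) = 2·Area/(a·b) = 2·15.8/(9.1·12.0) = 31.6/109.2 ≈ 0.289377
C = arcsin(0.289377) ≈ 16.8207° (taking the acute solution since C < 90°)

C = 16.82°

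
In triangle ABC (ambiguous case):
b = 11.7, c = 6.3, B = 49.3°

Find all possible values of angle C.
b/sin(B) = c/sin(C)  ⇒  sin(C) = c·sin(B)/b = 6.3·sin(49.3°)/11.7
sin(49.3°) ≈ 0.758134
sin(C) ≈ 6.3·0.758134/11.7 ≈ 4.77625/11.7 ≈ 0.408226
Candidate 1: C₁ = arcsin(0.408226) ≈ 24.0935°  →  A = 180° − 49.3° − 24.0935° ≈ 106.607° > 0, valid
Candidate 2: C₂ = 180° − C₁ ≈ 155.907°  →  A = 180° − 49.3° − 155.907° ≈ -25.2065° ≤ 0, not a valid triangle

C = 24.09° (one solution)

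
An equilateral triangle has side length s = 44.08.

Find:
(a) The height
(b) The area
(a) The height splits the triangle into two 30-60-90 halves: h = s·√3/2 = 44.08·1.73205/2 ≈ 76.3488/2 ≈ 38.1744
(b) Area = (√3/4)·s² = (√3/4)·44.08² = (√3/4)·1943.0464 ≈ 0.433013·1943.0464 ≈ 841.364

Height = 38.17, Area = 841.4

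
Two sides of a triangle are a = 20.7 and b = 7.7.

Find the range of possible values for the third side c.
Triangle inequality: |a − b| < c < a + b
|a − b| = |20.7 − 7.7| = 13
a + b = 20.7 + 7.7 = 28.4

13 < c < 28.4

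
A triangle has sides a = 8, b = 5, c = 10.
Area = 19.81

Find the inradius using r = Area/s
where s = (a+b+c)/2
s = (8 + 5 + 10)/2 = 23/2 = 11.5
r = Area/s = 19.81/11.5 ≈ 1.72261

r = 1.723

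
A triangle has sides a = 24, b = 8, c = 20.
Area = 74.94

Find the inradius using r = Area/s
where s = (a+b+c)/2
s = (24 + 8 + 20)/2 = 52/2 = 26
r = Area/s = 74.94/26 ≈ 2.88231

r = 2.882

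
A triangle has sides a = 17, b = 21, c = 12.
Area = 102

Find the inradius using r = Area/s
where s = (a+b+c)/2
s = (17 + 21 + 12)/2 = 50/2 = 25
r = Area/s = 102/25 ≈ 4.08

r = 4.08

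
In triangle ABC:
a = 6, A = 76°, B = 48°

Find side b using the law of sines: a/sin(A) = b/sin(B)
a/sin(A) = b/sin(B)  ⇒  b = a·sin(B)/sin(A) = 6·sin(48°)/sin(76°)
sin(48°) ≈ 0.743145, sin(76°) ≈ 0.970296
b ≈ 6·0.743145/0.970296 ≈ 4.45887/0.970296 ≈ 4.59537

b = 4.595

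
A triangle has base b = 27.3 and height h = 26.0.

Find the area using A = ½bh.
A = ½·b·h = ½·27.3·26.0 = ½·709.8 = 354.9

Area = 354.9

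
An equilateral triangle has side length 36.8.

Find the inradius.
r = Area/s with s the semi-perimeter.
Area = (√3/4)·36.8² = (√3/4)·1354.24 ≈ 0.433013·1354.24 ≈ 586.403
s = 3·36.8/2 = 55.2
r ≈ 586.403/55.2 ≈ 10.6232
(Equivalently r = side/(2√3) = 36.8/3.4641 ≈ 10.6232.)

r = 10.62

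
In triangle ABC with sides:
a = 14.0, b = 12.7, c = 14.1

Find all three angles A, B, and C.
Law of cosines for each angle (a² = 196, b² = 161.29, c² = 198.81):
cos(A) = (b² + c² − a²)/(2bc) = (161.29 + 198.81 − 196)/(2·12.7·14.1) = 164.1/358.14 ≈ 0.458201  ⇒  A ≈ 62.7289°
cos(B) = (a² + c² − b²)/(2ac) = (196 + 198.81 − 161.29)/(2·14.0·14.1) = 233.52/394.8 ≈ 0.591489  ⇒  B ≈ 53.7372°
cos(C) = (a² + b² − c²)/(2ab) = (196 + 161.29 − 198.81)/(2·14.0·12.7) = 158.48/355.6 ≈ 0.445669  ⇒  C ≈ 63.5338°
Check: A + B + C ≈ 180°

A = 62.73°, B = 53.74°, C = 63.53°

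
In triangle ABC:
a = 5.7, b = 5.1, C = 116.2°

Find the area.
Two sides and the included angle (SAS): A = ½·a·b·sin(C) = ½·5.7·5.1·sin(116.2°)
sin(116.2°) ≈ 0.897258
A ≈ ½·29.07·0.897258 = 14.535·0.897258 ≈ 13.0417

Area = 13.04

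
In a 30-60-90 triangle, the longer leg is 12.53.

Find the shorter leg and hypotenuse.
In a 30-60-90 triangle the sides are in ratio 1 : √3 : 2, so short leg = long leg/√3 and hypotenuse = 2·(short leg).
Short leg = 12.53/√3 ≈ 12.53/1.73205 ≈ 7.2342
Hypotenuse = 2·7.2342 ≈ 14.4684

Short leg = 7.234, Hypotenuse = 14.47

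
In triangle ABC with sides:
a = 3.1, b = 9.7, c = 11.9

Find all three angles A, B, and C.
Law of cosines for each angle (a² = 9.61, b² = 94.09, c² = 141.61):
cos(A) = (b² + c² − a²)/(2bc) = (94.09 + 141.61 − 9.61)/(2·9.7·11.9) = 226.09/230.86 ≈ 0.979338  ⇒  A ≈ 11.6674°
cos(B) = (a² + c² − b²)/(2ac) = (9.61 + 141.61 − 94.09)/(2·3.1·11.9) = 57.13/73.78 ≈ 0.774329  ⇒  B ≈ 39.2558°
cos(C) = (a² + b² − c²)/(2ab) = (9.61 + 94.09 − 141.61)/(2·3.1·9.7) = -37.91/60.14 ≈ -0.630362  ⇒  C ≈ 129.077°
Check: A + B + C ≈ 180°

A = 11.67°, B = 39.26°, C = 129.1°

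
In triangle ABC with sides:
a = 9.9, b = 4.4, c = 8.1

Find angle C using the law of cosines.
c² = a² + b² − 2ab·cos(C)  ⇒  cos(C) = (a² + b² − c²)/(2ab)
cos(C) = (9.9² + 4.4² − 8.1²)/(2·9.9·4.4) = (98.01 + 19.36 − 65.61)/87.12 = 51.76/87.12 ≈ 0.594123
C = arccos(0.594123) ≈ 53.5499°

C = 53.55°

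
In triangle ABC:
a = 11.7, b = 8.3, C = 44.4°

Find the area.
Two sides and the included angle (SAS): A = ½·a·b·sin(C) = ½·11.7·8.3·sin(44.4°)
sin(44.4°) ≈ 0.699663
A ≈ ½·97.11·0.699663 = 48.555·0.699663 ≈ 33.9722

Area = 33.97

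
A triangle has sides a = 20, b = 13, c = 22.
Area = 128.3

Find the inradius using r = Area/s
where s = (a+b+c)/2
s = (20 + 13 + 22)/2 = 55/2 = 27.5
r = Area/s = 128.3/27.5 ≈ 4.66545

r = 4.665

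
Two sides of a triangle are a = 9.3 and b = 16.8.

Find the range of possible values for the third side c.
Triangle inequality: |a − b| < c < a + b
|a − b| = |9.3 − 16.8| = 7.5
a + b = 9.3 + 16.8 = 26.1

7.5 < c < 26.1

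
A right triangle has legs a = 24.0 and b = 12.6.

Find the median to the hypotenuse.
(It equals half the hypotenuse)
Hypotenuse c = √(a² + b²) = √(576 + 158.76) = √734.76 ≈ 27.1065
Median to hypotenuse = c/2 ≈ 27.1065/2 ≈ 13.5532

Median = 13.55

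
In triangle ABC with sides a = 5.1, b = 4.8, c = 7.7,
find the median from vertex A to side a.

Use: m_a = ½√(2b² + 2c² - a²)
m_a = ½√(2·4.8² + 2·7.7² − 5.1²) = ½√(2·23.04 + 2·59.29 − 26.01) = ½√(46.08 + 118.58 − 26.01) = ½√138.65
√138.65 ≈ 11.775, so m_a ≈ 5.88749

m_a = 5.887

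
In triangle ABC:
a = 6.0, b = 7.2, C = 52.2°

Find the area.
Two sides and the included angle (SAS): A = ½·a·b·sin(C) = ½·6.0·7.2·sin(52.2°)
sin(52.2°) ≈ 0.790155
A ≈ ½·43.2·0.790155 = 21.6·0.790155 ≈ 17.0673

Area = 17.07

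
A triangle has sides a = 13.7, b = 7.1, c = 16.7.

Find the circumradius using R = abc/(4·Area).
First find the area with Heron's formula.
s = (13.7 + 7.1 + 16.7)/2 = 18.75
Area = √(s(s−a)(s−b)(s−c)) = √(18.75·5.05·11.65·2.05) ≈ √2261.37 ≈ 47.5539
abc = 13.7·7.1·16.7 = 1624.409
R = abc/(4·Area) ≈ 1624.409/(4·47.5539) = 1624.409/190.216 ≈ 8.53983

R = 8.54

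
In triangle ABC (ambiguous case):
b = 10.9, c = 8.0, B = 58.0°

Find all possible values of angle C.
b/sin(B) = c/sin(C)  ⇒  sin(C) = c·sin(B)/b = 8.0·sin(58.0°)/10.9
sin(58.0°) ≈ 0.848048
sin(C) ≈ 8.0·0.848048/10.9 ≈ 6.78438/10.9 ≈ 0.622421
Candidate 1: C₁ = arcsin(0.622421) ≈ 38.4931°  →  A = 180° − 58.0° − 38.4931° ≈ 83.5069° > 0, valid
Candidate 2: C₂ = 180° − C₁ ≈ 141.507°  →  A = 180° − 58.0° − 141.507° ≈ -19.5069° ≤ 0, not a valid triangle

C = 38.49° (one solution)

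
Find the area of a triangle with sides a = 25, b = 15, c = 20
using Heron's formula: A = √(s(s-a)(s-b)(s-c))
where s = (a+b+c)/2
s = (25 + 15 + 20)/2 = 60/2 = 30
s − a = 5, s − b = 15, s − c = 10
s(s−a)(s−b)(s−c) = 30·5·15·10 = 22500
Area = √22500 ≈ 150

s = 30.0, Area = 150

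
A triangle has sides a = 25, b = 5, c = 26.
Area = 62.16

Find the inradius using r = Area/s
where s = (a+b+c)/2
s = (25 + 5 + 26)/2 = 56/2 = 28
r = Area/s = 62.16/28 ≈ 2.22

r = 2.22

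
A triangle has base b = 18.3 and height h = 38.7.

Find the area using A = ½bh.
A = ½·b·h = ½·18.3·38.7 = ½·708.21 = 354.105

Area = 354.105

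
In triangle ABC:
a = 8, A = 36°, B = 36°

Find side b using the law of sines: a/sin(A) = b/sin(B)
a/sin(A) = b/sin(B)  ⇒  b = a·sin(B)/sin(A) = 8·sin(36°)/sin(36°)
sin(36°) ≈ 0.587785, sin(36°) ≈ 0.587785
b ≈ 8·0.587785/0.587785 ≈ 4.70228/0.587785 ≈ 8

b = 8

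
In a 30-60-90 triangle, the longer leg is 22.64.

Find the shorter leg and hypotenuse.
In a 30-60-90 triangle the sides are in ratio 1 : √3 : 2, so short leg = long leg/√3 and hypotenuse = 2·(short leg).
Short leg = 22.64/√3 ≈ 22.64/1.73205 ≈ 13.0712
Hypotenuse = 2·13.0712 ≈ 26.1424

Short leg = 13.07, Hypotenuse = 26.14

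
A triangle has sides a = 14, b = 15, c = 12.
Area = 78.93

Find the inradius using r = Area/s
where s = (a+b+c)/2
s = (14 + 15 + 12)/2 = 41/2 = 20.5
r = Area/s = 78.93/20.5 ≈ 3.85024

r = 3.85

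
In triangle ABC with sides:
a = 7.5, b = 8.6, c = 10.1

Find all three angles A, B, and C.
Law of cosines for each angle (a² = 56.25, b² = 73.96, c² = 102.01):
cos(A) = (b² + c² − a²)/(2bc) = (73.96 + 102.01 − 56.25)/(2·8.6·10.1) = 119.72/173.72 ≈ 0.689155  ⇒  A ≈ 46.4367°
cos(B) = (a² + c² − b²)/(2ac) = (56.25 + 102.01 − 73.96)/(2·7.5·10.1) = 84.3/151.5 ≈ 0.556436  ⇒  B ≈ 56.1903°
cos(C) = (a² + b² − c²)/(2ab) = (56.25 + 73.96 − 102.01)/(2·7.5·8.6) = 28.2/129 ≈ 0.218605  ⇒  C ≈ 77.3729°
Check: A + B + C ≈ 180°

A = 46.44°, B = 56.19°, C = 77.37°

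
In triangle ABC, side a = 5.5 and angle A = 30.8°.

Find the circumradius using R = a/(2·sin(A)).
R = a/(2·sin(A)) = 5.5/(2·sin(30.8°))
sin(30.8°) ≈ 0.512043
R ≈ 5.5/(2·0.512043) = 5.5/1.02409 ≈ 5.37064

R = 5.371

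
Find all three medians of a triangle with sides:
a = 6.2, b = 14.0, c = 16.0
Median formula: m_a = ½√(2b² + 2c² − a²) (and cyclically). a² = 38.44, b² = 196, c² = 256.
m_a = ½√(2·196 + 2·256 − 38.44) = ½√865.56 ≈ ½·29.4204 ≈ 14.7102
m_b = ½√(2·38.44 + 2·256 − 196) = ½√392.88 ≈ ½·19.8212 ≈ 9.9106
m_c = ½√(2·38.44 + 2·196 − 256) = ½√212.88 ≈ ½·14.5904 ≈ 7.2952

m_a = 14.71, m_b = 9.911, m_c = 7.295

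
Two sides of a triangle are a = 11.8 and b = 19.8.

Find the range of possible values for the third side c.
Triangle inequality: |a − b| < c < a + b
|a − b| = |11.8 − 19.8| = 8
a + b = 11.8 + 19.8 = 31.6

8 < c < 31.6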